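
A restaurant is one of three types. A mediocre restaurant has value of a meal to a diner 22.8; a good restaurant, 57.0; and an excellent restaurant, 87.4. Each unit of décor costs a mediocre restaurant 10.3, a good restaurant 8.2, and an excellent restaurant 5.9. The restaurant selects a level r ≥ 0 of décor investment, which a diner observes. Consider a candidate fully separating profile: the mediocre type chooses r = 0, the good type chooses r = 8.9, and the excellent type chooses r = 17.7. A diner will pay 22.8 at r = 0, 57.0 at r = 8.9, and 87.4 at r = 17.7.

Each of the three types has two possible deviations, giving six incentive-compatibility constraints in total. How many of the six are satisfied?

3

Mediocre (own payoff 22.8): to r=8.9 gives 57.0 − 10.3×8.9 = -34.67 → no gain ✓; to r=17.7 gives 87.4 − 10.3×17.7 = -94.91 → no gain ✓.
Good (own payoff 57.0 − 8.2×8.9 = -15.98): to r=0 gives 22.8 → profitable ✗; to r=17.7 gives 87.4 − 8.2×17.7 = -57.74 → no gain ✓.
Excellent (own payoff 87.4 − 5.9×17.7 = -17.03): to r=0 gives 22.8 → profitable ✗; to r=8.9 gives 57.0 − 5.9×8.9 = 4.49 → profitable ✗.
3 of the 6 constraints hold; not an equilibrium.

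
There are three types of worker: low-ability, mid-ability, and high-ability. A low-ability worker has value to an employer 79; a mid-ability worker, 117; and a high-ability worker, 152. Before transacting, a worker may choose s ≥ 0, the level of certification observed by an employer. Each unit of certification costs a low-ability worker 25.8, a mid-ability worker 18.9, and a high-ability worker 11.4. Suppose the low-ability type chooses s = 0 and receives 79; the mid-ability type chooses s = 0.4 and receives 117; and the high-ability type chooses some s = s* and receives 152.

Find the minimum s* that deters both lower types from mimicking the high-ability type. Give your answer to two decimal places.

2.83

Mid-ability type (on-path payoff 117 − 18.9×0.4 = 109.44) won't mimic when 109.44 ≥ 152 − 18.9·s*, i.e. s* ≥ 2.25.
Low-ability type (on-path payoff 79) won't mimic when 79 ≥ 152 − 25.8·s*, i.e. s* ≥ 2.83.
Both must hold, so s* = max(2.83, 2.25) = 2.83. The low-ability type's constraint binds.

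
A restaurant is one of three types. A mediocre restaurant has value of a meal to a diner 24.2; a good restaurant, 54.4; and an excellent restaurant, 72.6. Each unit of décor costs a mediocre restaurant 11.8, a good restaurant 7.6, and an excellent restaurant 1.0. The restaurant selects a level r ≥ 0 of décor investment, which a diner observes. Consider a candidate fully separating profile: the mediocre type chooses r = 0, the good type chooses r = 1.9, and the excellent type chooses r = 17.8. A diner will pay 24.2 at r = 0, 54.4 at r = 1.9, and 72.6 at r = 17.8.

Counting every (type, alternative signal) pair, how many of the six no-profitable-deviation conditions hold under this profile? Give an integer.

5

Good (own payoff 54.4 − 7.6×1.9 = 39.96): to r=0 gives 24.2 → no gain ✓; to r=17.8 gives 72.6 − 7.6×17.8 = -62.68 → no gain ✓.
Excellent (own payoff 72.6 − 1.0×17.8 = 54.8): to r=0 gives 24.2 → no gain ✓; to r=1.9 gives 54.4 − 1.0×1.9 = 52.5 → no gain ✓.
Mediocre (own payoff 24.2): to r=1.9 gives 54.4 − 11.8×1.9 = 31.98 → profitable ✗; to r=17.8 gives 72.6 − 11.8×17.8 = -137.44 → no gain ✓.
5 of the 6 constraints hold; not an equilibrium.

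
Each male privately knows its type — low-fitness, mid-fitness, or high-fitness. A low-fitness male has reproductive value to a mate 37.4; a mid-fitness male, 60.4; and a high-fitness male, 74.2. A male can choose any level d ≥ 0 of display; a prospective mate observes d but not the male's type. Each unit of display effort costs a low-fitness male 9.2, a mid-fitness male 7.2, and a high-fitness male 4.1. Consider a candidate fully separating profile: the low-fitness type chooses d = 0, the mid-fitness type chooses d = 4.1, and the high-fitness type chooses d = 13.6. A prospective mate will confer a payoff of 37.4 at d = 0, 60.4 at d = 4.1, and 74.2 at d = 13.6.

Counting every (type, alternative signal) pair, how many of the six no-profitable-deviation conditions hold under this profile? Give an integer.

Mid-fitness (own payoff 60.4 − 7.2×4.1 = 30.88): to d=0 gives 37.4 → profitable ✗; to d=13.6 gives 74.2 − 7.2×13.6 = -23.72 → no gain ✓.
High-fitness (own payoff 74.2 − 4.1×13.6 = 18.44): to d=0 gives 37.4 → profitable ✗; to d=4.1 gives 60.4 − 4.1×4.1 = 43.59 → profitable ✗.
Low-fitness (own payoff 37.4): to d=4.1 gives 60.4 − 9.2×4.1 = 22.68 → no gain ✓; to d=13.6 gives 74.2 − 9.2×13.6 = -50.92 → no gain ✓.
3 of the 6 constraints hold; not an equilibrium.

3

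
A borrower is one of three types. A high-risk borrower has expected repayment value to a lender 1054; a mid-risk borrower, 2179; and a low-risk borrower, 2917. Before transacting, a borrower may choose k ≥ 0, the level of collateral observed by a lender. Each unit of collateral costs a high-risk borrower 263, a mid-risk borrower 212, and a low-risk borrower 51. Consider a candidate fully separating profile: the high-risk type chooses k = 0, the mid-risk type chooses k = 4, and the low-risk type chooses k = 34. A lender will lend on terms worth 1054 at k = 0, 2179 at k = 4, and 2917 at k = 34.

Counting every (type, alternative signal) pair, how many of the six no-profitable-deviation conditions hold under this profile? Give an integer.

4

High-risk (own payoff 1054): to k=4 gives 2179 − 263×4 = 1127 → profitable ✗; to k=34 gives 2917 − 263×34 = -6025 → no gain ✓.
Mid-risk (own payoff 2179 − 212×4 = 1331): to k=0 gives 1054 → no gain ✓; to k=34 gives 2917 − 212×34 = -4291 → no gain ✓.
Low-risk (own payoff 2917 − 51×34 = 1183): to k=0 gives 1054 → no gain ✓; to k=4 gives 2179 − 51×4 = 1975 → profitable ✗.
4 of the 6 constraints hold; not an equilibrium.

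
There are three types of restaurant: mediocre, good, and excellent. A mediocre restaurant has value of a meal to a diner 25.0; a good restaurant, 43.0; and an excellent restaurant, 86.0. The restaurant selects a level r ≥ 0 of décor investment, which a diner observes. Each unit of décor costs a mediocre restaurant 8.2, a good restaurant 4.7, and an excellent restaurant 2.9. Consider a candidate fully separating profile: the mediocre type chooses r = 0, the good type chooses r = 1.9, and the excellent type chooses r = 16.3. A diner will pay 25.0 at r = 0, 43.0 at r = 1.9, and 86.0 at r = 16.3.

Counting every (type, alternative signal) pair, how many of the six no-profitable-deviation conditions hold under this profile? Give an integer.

Good (own payoff 43.0 − 4.7×1.9 = 34.07): to r=0 gives 25.0 → no gain ✓; to r=16.3 gives 86.0 − 4.7×16.3 = 9.39 → no gain ✓.
Mediocre (own payoff 25.0): to r=1.9 gives 43.0 − 8.2×1.9 = 27.42 → profitable ✗; to r=16.3 gives 86.0 − 8.2×16.3 = -47.66 → no gain ✓.
Excellent (own payoff 86.0 − 2.9×16.3 = 38.73): to r=0 gives 25.0 → no gain ✓; to r=1.9 gives 43.0 − 2.9×1.9 = 37.49 → no gain ✓.
5 of the 6 constraints hold; not an equilibrium.

5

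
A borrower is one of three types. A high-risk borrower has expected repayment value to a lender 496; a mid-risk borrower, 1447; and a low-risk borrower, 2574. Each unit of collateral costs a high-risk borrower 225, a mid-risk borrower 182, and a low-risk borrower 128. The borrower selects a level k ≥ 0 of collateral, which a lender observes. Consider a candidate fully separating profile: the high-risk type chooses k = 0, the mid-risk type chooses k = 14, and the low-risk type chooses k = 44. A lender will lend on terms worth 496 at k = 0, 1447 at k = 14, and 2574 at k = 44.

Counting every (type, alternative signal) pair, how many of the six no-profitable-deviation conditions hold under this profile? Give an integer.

Low-risk (own payoff 2574 − 128×44 = -3058): to k=0 gives 496 → profitable ✗; to k=14 gives 1447 − 128×14 = -345 → profitable ✗.
Mid-risk (own payoff 1447 − 182×14 = -1101): to k=0 gives 496 → profitable ✗; to k=44 gives 2574 − 182×44 = -5434 → no gain ✓.
High-risk (own payoff 496): to k=14 gives 1447 − 225×14 = -1703 → no gain ✓; to k=44 gives 2574 − 225×44 = -7326 → no gain ✓.
3 of the 6 constraints hold; not an equilibrium.

3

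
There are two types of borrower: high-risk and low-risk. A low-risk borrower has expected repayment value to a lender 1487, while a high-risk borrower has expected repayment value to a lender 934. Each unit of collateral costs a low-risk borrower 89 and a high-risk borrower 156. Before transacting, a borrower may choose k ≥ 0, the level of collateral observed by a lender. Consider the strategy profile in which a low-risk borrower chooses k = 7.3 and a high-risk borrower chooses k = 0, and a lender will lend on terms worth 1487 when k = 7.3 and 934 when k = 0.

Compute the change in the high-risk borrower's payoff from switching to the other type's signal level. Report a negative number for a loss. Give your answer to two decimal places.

Playing k = 0 the high-risk borrower receives 934.
Deviating to k = 7.3 brings payment 1487 at cost 156 × 7.3 = 1138.8, netting 348.2.
Gain from deviating: 348.2 − 934 = -585.80.
The gain is negative, so the high-risk type's incentive-compatibility constraint is satisfied.

-585.80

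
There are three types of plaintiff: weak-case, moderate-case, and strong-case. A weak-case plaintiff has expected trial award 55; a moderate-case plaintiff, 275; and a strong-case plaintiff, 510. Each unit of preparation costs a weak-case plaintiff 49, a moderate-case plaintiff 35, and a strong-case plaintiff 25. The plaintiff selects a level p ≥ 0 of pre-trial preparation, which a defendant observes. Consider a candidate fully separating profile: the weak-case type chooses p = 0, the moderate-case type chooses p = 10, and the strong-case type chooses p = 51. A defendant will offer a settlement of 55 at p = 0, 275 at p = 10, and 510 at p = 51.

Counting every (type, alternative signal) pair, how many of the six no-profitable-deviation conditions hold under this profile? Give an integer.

Moderate-case (own payoff 275 − 35×10 = -75): to p=0 gives 55 → profitable ✗; to p=51 gives 510 − 35×51 = -1275 → no gain ✓.
Weak-case (own payoff 55): to p=10 gives 275 − 49×10 = -215 → no gain ✓; to p=51 gives 510 − 49×51 = -1989 → no gain ✓.
Strong-case (own payoff 510 − 25×51 = -765): to p=0 gives 55 → profitable ✗; to p=10 gives 275 − 25×10 = 25 → profitable ✗.
3 of the 6 constraints hold; not an equilibrium.

3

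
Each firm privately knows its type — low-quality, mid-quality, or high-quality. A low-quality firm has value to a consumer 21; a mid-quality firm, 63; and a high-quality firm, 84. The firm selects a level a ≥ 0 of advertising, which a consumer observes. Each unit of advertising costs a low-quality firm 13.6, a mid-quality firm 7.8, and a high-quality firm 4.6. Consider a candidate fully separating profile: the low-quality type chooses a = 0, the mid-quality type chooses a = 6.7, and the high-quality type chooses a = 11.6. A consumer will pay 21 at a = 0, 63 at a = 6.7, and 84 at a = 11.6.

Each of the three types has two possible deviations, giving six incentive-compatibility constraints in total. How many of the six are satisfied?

4

Low-quality (own payoff 21): to a=6.7 gives 63 − 13.6×6.7 = -28.12 → no gain ✓; to a=11.6 gives 84 − 13.6×11.6 = -73.76 → no gain ✓.
High-quality (own payoff 84 − 4.6×11.6 = 30.64): to a=0 gives 21 → no gain ✓; to a=6.7 gives 63 − 4.6×6.7 = 32.18 → profitable ✗.
Mid-quality (own payoff 63 − 7.8×6.7 = 10.74): to a=0 gives 21 → profitable ✗; to a=11.6 gives 84 − 7.8×11.6 = -6.48 → no gain ✓.
4 of the 6 constraints hold; not an equilibrium.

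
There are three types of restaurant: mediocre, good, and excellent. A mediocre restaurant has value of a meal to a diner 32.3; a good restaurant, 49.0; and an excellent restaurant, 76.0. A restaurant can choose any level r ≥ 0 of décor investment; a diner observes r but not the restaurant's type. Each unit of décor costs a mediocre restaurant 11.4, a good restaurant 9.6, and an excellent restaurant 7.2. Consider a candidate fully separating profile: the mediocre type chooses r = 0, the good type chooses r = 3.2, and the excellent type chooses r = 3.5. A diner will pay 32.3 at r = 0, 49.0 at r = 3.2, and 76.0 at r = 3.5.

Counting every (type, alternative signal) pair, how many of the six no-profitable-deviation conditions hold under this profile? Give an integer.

Good (own payoff 49.0 − 9.6×3.2 = 18.28): to r=0 gives 32.3 → profitable ✗; to r=3.5 gives 76.0 − 9.6×3.5 = 42.4 → profitable ✗.
Mediocre (own payoff 32.3): to r=3.2 gives 49.0 − 11.4×3.2 = 12.52 → no gain ✓; to r=3.5 gives 76.0 − 11.4×3.5 = 36.1 → profitable ✗.
Excellent (own payoff 76.0 − 7.2×3.5 = 50.8): to r=0 gives 32.3 → no gain ✓; to r=3.2 gives 49.0 − 7.2×3.2 = 25.96 → no gain ✓.
3 of the 6 constraints hold; not an equilibrium.

3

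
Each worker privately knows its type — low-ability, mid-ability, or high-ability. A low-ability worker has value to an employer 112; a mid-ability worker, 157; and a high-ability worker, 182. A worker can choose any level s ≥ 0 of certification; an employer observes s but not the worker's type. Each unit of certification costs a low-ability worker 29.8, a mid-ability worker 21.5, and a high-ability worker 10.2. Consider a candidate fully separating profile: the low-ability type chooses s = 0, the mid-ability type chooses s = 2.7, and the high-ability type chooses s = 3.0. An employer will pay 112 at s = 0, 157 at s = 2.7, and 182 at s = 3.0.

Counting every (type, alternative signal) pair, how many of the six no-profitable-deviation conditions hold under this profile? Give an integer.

4

Low-ability (own payoff 112): to s=2.7 gives 157 − 29.8×2.7 = 76.54 → no gain ✓; to s=3.0 gives 182 − 29.8×3.0 = 92.6 → no gain ✓.
High-ability (own payoff 182 − 10.2×3.0 = 151.4): to s=0 gives 112 → no gain ✓; to s=2.7 gives 157 − 10.2×2.7 = 129.46 → no gain ✓.
Mid-ability (own payoff 157 − 21.5×2.7 = 98.95): to s=0 gives 112 → profitable ✗; to s=3.0 gives 182 − 21.5×3.0 = 117.5 → profitable ✗.
4 of the 6 constraints hold; not an equilibrium.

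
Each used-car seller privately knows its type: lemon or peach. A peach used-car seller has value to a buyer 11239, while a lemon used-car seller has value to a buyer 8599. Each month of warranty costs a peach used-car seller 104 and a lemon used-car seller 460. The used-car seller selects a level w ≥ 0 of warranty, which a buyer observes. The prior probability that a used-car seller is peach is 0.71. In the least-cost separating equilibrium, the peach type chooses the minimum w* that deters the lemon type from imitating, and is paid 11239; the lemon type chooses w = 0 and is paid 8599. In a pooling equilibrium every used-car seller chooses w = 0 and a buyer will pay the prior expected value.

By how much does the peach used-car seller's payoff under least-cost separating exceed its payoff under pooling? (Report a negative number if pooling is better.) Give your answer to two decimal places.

168.73

Least-cost separating signal: w* solves 8599 = 11239 − 460·w*, so w* = (11239 − 8599)/460 ≈ 5.7391.
Peach type's separating payoff: 11239 − 104 × w* = 11239 − 104 × (11239 − 8599)/460 = 11239 − 274560/460 ≈ 10642.1304.
Pooling payoff: 0.71 × 11239 + 0.29 × 8599 = 10473.4.
Difference: 10642.1304 − 10473.4 = 168.7304, i.e. 168.73 to two decimal places.
The peach type prefers to separate.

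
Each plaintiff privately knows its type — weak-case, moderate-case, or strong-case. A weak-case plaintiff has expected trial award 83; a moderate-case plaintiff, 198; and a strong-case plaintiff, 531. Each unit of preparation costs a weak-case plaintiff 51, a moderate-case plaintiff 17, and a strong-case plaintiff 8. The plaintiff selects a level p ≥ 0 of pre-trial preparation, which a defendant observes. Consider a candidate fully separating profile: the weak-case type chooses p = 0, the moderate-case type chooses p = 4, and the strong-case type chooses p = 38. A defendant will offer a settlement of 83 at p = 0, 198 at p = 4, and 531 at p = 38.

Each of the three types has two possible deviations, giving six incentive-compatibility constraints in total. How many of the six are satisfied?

6

Strong-case (own payoff 531 − 8×38 = 227): to p=0 gives 83 → no gain ✓; to p=4 gives 198 − 8×4 = 166 → no gain ✓.
Weak-case (own payoff 83): to p=4 gives 198 − 51×4 = -6 → no gain ✓; to p=38 gives 531 − 51×38 = -1407 → no gain ✓.
Moderate-case (own payoff 198 − 17×4 = 130): to p=0 gives 83 → no gain ✓; to p=38 gives 531 − 17×38 = -115 → no gain ✓.
6 of the 6 constraints hold; this profile is a separating equilibrium.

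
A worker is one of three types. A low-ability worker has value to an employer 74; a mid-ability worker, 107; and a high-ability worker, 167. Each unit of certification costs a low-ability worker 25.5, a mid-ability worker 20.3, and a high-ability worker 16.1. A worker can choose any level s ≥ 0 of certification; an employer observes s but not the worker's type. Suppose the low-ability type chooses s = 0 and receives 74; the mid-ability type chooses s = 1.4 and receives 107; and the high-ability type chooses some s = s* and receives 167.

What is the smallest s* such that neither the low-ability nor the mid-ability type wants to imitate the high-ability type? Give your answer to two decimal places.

Low-ability type (on-path payoff 74) won't mimic when 74 ≥ 167 − 25.5·s*, i.e. s* ≥ 3.65.
Mid-ability type (on-path payoff 107 − 20.3×1.4 = 78.58) won't mimic when 78.58 ≥ 167 − 20.3·s*, i.e. s* ≥ 4.36.
Both must hold, so s* = max(3.65, 4.36) = 4.36. The mid-ability type's constraint binds.

4.36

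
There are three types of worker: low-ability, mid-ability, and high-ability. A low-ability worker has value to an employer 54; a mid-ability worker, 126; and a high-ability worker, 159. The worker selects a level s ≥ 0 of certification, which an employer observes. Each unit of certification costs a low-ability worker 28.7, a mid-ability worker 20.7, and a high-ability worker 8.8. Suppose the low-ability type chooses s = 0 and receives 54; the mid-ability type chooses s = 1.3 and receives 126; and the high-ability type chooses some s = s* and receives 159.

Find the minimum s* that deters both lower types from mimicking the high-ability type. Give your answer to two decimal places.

Mid-ability type (on-path payoff 126 − 20.7×1.3 = 99.09) won't mimic when 99.09 ≥ 159 − 20.7·s*, i.e. s* ≥ 2.89.
Low-ability type (on-path payoff 54) won't mimic when 54 ≥ 159 − 28.7·s*, i.e. s* ≥ 3.66.
Both must hold, so s* = max(3.66, 2.89) = 3.66. The low-ability type's constraint binds.

3.66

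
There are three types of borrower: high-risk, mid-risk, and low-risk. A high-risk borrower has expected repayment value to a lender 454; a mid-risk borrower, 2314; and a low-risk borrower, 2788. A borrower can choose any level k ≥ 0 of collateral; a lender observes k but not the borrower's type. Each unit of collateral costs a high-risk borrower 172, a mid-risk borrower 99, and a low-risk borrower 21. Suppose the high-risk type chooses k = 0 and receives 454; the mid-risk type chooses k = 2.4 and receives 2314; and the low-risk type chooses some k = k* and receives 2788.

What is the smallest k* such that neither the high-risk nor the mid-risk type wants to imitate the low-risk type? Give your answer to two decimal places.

Mid-risk type (on-path payoff 2314 − 99×2.4 = 2076.4) won't mimic when 2076.4 ≥ 2788 − 99·k*, i.e. k* ≥ 7.19.
High-risk type (on-path payoff 454) won't mimic when 454 ≥ 2788 − 172·k*, i.e. k* ≥ 13.57.
Both must hold, so k* = max(13.57, 7.19) = 13.57. The high-risk type's constraint binds.

13.57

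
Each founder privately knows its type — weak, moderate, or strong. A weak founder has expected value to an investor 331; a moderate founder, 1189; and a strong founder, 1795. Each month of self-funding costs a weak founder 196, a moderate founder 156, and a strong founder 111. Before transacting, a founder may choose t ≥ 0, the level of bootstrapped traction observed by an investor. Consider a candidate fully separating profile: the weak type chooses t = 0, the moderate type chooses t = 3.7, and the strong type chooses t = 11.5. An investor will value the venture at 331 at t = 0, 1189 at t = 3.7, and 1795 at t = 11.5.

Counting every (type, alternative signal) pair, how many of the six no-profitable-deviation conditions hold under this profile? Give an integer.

4

Strong (own payoff 1795 − 111×11.5 = 518.5): to t=0 gives 331 → no gain ✓; to t=3.7 gives 1189 − 111×3.7 = 778.3 → profitable ✗.
Weak (own payoff 331): to t=3.7 gives 1189 − 196×3.7 = 463.8 → profitable ✗; to t=11.5 gives 1795 − 196×11.5 = -459 → no gain ✓.
Moderate (own payoff 1189 − 156×3.7 = 611.8): to t=0 gives 331 → no gain ✓; to t=11.5 gives 1795 − 156×11.5 = 1 → no gain ✓.
4 of the 6 constraints hold; not an equilibrium.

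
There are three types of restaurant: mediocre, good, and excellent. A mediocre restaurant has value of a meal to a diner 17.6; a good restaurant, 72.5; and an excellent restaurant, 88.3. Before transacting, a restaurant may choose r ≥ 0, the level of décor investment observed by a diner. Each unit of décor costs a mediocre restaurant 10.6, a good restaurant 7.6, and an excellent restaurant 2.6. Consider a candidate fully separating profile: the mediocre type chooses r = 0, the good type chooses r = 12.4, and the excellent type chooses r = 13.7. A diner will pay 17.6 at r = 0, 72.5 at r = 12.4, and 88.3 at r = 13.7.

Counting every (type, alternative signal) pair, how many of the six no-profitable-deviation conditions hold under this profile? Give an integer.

Excellent (own payoff 88.3 − 2.6×13.7 = 52.68): to r=0 gives 17.6 → no gain ✓; to r=12.4 gives 72.5 − 2.6×12.4 = 40.26 → no gain ✓.
Good (own payoff 72.5 − 7.6×12.4 = -21.74): to r=0 gives 17.6 → profitable ✗; to r=13.7 gives 88.3 − 7.6×13.7 = -15.82 → profitable ✗.
Mediocre (own payoff 17.6): to r=12.4 gives 72.5 − 10.6×12.4 = -58.94 → no gain ✓; to r=13.7 gives 88.3 − 10.6×13.7 = -56.92 → no gain ✓.
4 of the 6 constraints hold; not an equilibrium.

4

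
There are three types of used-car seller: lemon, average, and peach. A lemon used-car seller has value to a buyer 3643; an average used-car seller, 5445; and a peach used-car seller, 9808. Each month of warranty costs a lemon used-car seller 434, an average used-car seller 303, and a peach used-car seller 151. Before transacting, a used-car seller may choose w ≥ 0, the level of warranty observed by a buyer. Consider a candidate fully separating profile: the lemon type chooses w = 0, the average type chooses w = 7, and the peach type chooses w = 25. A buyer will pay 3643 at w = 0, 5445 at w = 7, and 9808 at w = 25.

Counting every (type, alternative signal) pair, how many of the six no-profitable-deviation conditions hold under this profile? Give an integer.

5

Average (own payoff 5445 − 303×7 = 3324): to w=0 gives 3643 → profitable ✗; to w=25 gives 9808 − 303×25 = 2233 → no gain ✓.
Lemon (own payoff 3643): to w=7 gives 5445 − 434×7 = 2407 → no gain ✓; to w=25 gives 9808 − 434×25 = -1042 → no gain ✓.
Peach (own payoff 9808 − 151×25 = 6033): to w=0 gives 3643 → no gain ✓; to w=7 gives 5445 − 151×7 = 4388 → no gain ✓.
5 of the 6 constraints hold; not an equilibrium.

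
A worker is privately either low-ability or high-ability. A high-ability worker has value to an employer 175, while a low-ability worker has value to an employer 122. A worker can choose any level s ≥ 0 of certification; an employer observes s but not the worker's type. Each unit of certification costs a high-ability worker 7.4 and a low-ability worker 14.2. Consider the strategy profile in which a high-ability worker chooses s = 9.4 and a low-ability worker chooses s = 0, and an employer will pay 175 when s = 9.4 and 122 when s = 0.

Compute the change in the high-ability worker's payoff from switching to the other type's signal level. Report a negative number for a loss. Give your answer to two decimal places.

Playing s = 9.4 the high-ability worker receives 175 − 7.4 × 9.4 = 105.44.
Deviating to s = 0 yields 122 instead.
Gain from deviating: 122 − 105.44 = 16.56.
The gain is positive, so the high-ability type's incentive-compatibility constraint is violated — this profile is not a separating equilibrium.

16.56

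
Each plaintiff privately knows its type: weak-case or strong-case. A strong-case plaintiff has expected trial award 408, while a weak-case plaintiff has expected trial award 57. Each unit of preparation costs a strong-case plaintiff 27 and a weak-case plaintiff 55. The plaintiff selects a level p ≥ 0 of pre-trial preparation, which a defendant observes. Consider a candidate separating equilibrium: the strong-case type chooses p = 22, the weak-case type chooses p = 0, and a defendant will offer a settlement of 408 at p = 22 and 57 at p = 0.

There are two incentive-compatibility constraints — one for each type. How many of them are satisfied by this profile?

1

Strong-case type: signal → 408 − 27 × 22 = -186; deviate to 0 → 57. IC fails (-186 < 57).
Weak-case type: stay at 0 → 57; mimic → 408 − 55 × 22 = -802. IC holds (57 ≥ -802).
1 of 2 constraints hold, so this profile is not an equilibrium.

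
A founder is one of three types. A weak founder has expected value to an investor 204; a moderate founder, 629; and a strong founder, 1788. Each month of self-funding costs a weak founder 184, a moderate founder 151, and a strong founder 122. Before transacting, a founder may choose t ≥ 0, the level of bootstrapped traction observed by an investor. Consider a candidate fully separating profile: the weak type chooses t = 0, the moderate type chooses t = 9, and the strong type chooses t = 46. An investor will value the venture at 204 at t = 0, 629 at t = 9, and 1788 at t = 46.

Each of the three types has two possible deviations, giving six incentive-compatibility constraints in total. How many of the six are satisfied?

3

Moderate (own payoff 629 − 151×9 = -730): to t=0 gives 204 → profitable ✗; to t=46 gives 1788 − 151×46 = -5158 → no gain ✓.
Weak (own payoff 204): to t=9 gives 629 − 184×9 = -1027 → no gain ✓; to t=46 gives 1788 − 184×46 = -6676 → no gain ✓.
Strong (own payoff 1788 − 122×46 = -3824): to t=0 gives 204 → profitable ✗; to t=9 gives 629 − 122×9 = -469 → profitable ✗.
3 of the 6 constraints hold; not an equilibrium.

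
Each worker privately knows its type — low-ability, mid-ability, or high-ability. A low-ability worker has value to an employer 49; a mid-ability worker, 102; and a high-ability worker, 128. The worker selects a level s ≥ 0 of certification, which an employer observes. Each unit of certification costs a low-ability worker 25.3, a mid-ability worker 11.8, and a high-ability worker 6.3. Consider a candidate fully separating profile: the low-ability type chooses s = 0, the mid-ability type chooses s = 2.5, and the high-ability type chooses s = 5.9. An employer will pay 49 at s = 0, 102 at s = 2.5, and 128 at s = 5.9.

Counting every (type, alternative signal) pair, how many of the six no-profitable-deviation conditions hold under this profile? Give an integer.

Low-ability (own payoff 49): to s=2.5 gives 102 − 25.3×2.5 = 38.75 → no gain ✓; to s=5.9 gives 128 − 25.3×5.9 = -21.27 → no gain ✓.
Mid-ability (own payoff 102 − 11.8×2.5 = 72.5): to s=0 gives 49 → no gain ✓; to s=5.9 gives 128 − 11.8×5.9 = 58.38 → no gain ✓.
High-ability (own payoff 128 − 6.3×5.9 = 90.83): to s=0 gives 49 → no gain ✓; to s=2.5 gives 102 − 6.3×2.5 = 86.25 → no gain ✓.
6 of the 6 constraints hold; this profile is a separating equilibrium.

6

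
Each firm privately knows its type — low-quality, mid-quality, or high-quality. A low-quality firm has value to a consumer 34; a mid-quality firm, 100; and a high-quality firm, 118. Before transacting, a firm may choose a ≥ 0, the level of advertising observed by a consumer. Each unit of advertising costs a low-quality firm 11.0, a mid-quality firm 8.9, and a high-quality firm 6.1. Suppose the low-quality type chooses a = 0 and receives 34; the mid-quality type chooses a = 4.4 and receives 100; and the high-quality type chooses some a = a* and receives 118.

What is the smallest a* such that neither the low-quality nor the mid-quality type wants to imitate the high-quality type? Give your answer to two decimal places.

Mid-quality type (on-path payoff 100 − 8.9×4.4 = 60.84) won't mimic when 60.84 ≥ 118 − 8.9·a*, i.e. a* ≥ 6.42.
Low-quality type (on-path payoff 34) won't mimic when 34 ≥ 118 − 11.0·a*, i.e. a* ≥ 7.64.
Both must hold, so a* = max(7.64, 6.42) = 7.64. The low-quality type's constraint binds.

7.64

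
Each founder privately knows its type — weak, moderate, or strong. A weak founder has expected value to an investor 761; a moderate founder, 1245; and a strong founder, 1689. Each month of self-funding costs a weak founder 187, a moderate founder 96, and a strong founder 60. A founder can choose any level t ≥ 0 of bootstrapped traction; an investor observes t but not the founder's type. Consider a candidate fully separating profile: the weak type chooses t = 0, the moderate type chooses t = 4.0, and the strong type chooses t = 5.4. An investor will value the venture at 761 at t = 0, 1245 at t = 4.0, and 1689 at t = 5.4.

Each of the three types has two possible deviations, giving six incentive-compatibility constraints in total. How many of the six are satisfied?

Weak (own payoff 761): to t=4.0 gives 1245 − 187×4.0 = 497 → no gain ✓; to t=5.4 gives 1689 − 187×5.4 = 679.2 → no gain ✓.
Strong (own payoff 1689 − 60×5.4 = 1365): to t=0 gives 761 → no gain ✓; to t=4.0 gives 1245 − 60×4.0 = 1005 → no gain ✓.
Moderate (own payoff 1245 − 96×4.0 = 861): to t=0 gives 761 → no gain ✓; to t=5.4 gives 1689 − 96×5.4 = 1170.6 → profitable ✗.
5 of the 6 constraints hold; not an equilibrium.

5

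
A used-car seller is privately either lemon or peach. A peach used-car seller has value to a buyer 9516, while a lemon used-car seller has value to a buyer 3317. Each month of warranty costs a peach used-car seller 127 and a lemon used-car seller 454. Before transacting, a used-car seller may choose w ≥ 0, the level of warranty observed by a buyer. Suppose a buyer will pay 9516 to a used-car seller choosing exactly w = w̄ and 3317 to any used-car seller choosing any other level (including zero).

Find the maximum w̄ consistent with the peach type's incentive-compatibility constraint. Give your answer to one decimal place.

48.8

Choosing w̄ yields the peach type 9516 − 127·w̄; choosing zero yields 3317.
The peach type is indifferent at 9516 − 127·w̄ = 3317, i.e. w̄ = (9516 − 3317) / 127 ≈ 48.8.
For any w̄ above 48.8 the peach type would rather pool at zero, so separation collapses.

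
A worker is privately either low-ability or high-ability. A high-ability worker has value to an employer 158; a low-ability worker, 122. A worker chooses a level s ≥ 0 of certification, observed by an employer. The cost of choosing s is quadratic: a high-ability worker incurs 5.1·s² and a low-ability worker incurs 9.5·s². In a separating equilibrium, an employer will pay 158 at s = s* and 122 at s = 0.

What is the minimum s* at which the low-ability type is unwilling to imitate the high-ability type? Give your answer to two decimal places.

The low-ability type at s = 0 receives 122; imitating at s* yields 158 − 9.5·s*².
Indifference: 122 = 158 − 9.5·s*², so s*² = (158 − 122) / 9.5 ≈ 3.7895.
s* = √3.7895 ≈ 1.95.

1.95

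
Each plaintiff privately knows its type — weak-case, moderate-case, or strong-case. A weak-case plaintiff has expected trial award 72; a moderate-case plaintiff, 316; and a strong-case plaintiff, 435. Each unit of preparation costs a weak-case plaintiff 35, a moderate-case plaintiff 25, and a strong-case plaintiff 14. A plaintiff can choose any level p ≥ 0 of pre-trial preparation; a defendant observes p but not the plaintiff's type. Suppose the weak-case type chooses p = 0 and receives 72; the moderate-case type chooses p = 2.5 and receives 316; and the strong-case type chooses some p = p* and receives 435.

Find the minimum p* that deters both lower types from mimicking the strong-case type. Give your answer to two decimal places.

Moderate-case type (on-path payoff 316 − 25×2.5 = 253.5) won't mimic when 253.5 ≥ 435 − 25·p*, i.e. p* ≥ 7.26.
Weak-case type (on-path payoff 72) won't mimic when 72 ≥ 435 − 35·p*, i.e. p* ≥ 10.37.
Both must hold, so p* = max(10.37, 7.26) = 10.37. The weak-case type's constraint binds.

10.37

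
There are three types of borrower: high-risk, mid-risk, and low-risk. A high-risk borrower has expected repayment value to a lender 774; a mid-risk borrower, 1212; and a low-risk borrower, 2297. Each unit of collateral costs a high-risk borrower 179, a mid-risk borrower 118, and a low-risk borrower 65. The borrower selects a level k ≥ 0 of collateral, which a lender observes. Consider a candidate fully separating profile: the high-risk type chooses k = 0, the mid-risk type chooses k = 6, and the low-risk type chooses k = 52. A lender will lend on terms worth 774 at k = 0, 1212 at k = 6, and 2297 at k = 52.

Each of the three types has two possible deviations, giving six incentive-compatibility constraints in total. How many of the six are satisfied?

Low-risk (own payoff 2297 − 65×52 = -1083): to k=0 gives 774 → profitable ✗; to k=6 gives 1212 − 65×6 = 822 → profitable ✗.
Mid-risk (own payoff 1212 − 118×6 = 504): to k=0 gives 774 → profitable ✗; to k=52 gives 2297 − 118×52 = -3839 → no gain ✓.
High-risk (own payoff 774): to k=6 gives 1212 − 179×6 = 138 → no gain ✓; to k=52 gives 2297 − 179×52 = -7011 → no gain ✓.
3 of the 6 constraints hold; not an equilibrium.

3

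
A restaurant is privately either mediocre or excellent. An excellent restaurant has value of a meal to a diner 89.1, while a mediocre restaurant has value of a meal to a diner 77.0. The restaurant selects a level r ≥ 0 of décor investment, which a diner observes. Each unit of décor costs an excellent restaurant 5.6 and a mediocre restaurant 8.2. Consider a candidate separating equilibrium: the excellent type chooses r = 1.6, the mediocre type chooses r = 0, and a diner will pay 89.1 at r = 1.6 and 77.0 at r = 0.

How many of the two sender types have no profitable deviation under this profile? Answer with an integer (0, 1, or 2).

2

Mediocre type: stay at 0 → 77.0; mimic → 89.1 − 8.2 × 1.6 = 75.98. IC holds (77.0 ≥ 75.98).
Excellent type: signal → 89.1 − 5.6 × 1.6 = 80.14; deviate to 0 → 77.0. IC holds (80.14 ≥ 77.0).
2 of 2 constraints hold, so this is a separating equilibrium.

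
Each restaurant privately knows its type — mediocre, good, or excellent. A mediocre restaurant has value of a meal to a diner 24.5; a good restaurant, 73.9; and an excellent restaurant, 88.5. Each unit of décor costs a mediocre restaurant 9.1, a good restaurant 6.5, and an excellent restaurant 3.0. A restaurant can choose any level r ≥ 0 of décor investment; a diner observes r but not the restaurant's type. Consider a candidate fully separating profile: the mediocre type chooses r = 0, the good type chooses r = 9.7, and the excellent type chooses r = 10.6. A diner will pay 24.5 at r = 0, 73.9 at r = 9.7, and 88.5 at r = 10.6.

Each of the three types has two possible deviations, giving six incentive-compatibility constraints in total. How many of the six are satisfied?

Mediocre (own payoff 24.5): to r=9.7 gives 73.9 − 9.1×9.7 = -14.37 → no gain ✓; to r=10.6 gives 88.5 − 9.1×10.6 = -7.96 → no gain ✓.
Excellent (own payoff 88.5 − 3.0×10.6 = 56.7): to r=0 gives 24.5 → no gain ✓; to r=9.7 gives 73.9 − 3.0×9.7 = 44.8 → no gain ✓.
Good (own payoff 73.9 − 6.5×9.7 = 10.85): to r=0 gives 24.5 → profitable ✗; to r=10.6 gives 88.5 − 6.5×10.6 = 19.6 → profitable ✗.
4 of the 6 constraints hold; not an equilibrium.

4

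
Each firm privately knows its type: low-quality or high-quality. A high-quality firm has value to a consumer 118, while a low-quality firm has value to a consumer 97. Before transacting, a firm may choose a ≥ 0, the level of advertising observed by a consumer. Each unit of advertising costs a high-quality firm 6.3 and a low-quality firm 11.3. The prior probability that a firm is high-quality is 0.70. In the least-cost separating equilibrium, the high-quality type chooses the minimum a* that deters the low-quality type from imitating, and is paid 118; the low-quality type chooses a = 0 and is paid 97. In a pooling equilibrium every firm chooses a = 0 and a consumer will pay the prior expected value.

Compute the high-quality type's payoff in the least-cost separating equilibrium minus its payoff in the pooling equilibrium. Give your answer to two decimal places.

-5.41

Least-cost separating signal: a* solves 97 = 118 − 11.3·a*, so a* = (118 − 97)/11.3 ≈ 1.8584.
High-quality type's separating payoff: 118 − 6.3 × a* = 118 − 6.3 × (118 − 97)/11.3 = 118 − 132.3/11.3 ≈ 106.2920.
Pooling payoff: 0.70 × 118 + 0.30 × 97 = 111.7.
Difference: 106.2920 − 111.7 = -5.408, i.e. -5.41 to two decimal places.
The high-quality type would prefer the pooling outcome.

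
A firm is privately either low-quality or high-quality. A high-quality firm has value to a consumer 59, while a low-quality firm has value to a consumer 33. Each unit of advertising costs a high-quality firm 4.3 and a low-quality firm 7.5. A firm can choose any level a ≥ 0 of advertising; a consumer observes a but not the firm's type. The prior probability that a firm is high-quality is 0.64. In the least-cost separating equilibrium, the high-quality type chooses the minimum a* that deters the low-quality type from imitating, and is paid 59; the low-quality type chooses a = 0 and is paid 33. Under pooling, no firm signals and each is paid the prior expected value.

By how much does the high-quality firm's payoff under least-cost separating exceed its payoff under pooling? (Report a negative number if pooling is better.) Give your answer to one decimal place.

Least-cost separating signal: a* solves 33 = 59 − 7.5·a*, so a* = (59 − 33)/7.5 ≈ 3.4667.
High-quality type's separating payoff: 59 − 4.3 × a* = 59 − 4.3 × (59 − 33)/7.5 = 59 − 111.8/7.5 ≈ 44.093.
Pooling payoff: 0.64 × 59 + 0.36 × 33 = 49.64.
Difference: 44.093 − 49.64 = -5.547, i.e. -5.5 to one decimal place.
The high-quality type would prefer the pooling outcome.

-5.5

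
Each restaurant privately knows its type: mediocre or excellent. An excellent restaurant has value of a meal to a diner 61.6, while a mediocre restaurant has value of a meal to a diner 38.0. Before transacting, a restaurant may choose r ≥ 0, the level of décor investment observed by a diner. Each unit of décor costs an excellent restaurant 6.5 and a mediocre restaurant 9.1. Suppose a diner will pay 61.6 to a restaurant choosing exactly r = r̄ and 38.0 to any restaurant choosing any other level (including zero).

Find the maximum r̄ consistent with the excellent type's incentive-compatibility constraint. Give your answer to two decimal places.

Choosing r̄ yields the excellent type 61.6 − 6.5·r̄; choosing zero yields 38.0.
The excellent type is indifferent at 61.6 − 6.5·r̄ = 38.0, i.e. r̄ = (61.6 − 38.0) / 6.5 ≈ 3.63.
For any r̄ above 3.63 the excellent type would rather pool at zero, so separation collapses.

3.63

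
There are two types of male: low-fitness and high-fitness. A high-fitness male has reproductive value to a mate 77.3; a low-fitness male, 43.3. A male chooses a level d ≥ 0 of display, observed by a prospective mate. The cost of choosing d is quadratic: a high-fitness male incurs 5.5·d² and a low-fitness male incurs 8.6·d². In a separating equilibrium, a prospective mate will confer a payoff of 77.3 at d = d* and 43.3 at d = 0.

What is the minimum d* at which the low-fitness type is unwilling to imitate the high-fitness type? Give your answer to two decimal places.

1.99

The low-fitness type at d = 0 receives 43.3; imitating at d* yields 77.3 − 8.6·d*².
Indifference: 43.3 = 77.3 − 8.6·d*², so d*² = (77.3 − 43.3) / 8.6 ≈ 3.9535.
d* = √3.9535 ≈ 1.99.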